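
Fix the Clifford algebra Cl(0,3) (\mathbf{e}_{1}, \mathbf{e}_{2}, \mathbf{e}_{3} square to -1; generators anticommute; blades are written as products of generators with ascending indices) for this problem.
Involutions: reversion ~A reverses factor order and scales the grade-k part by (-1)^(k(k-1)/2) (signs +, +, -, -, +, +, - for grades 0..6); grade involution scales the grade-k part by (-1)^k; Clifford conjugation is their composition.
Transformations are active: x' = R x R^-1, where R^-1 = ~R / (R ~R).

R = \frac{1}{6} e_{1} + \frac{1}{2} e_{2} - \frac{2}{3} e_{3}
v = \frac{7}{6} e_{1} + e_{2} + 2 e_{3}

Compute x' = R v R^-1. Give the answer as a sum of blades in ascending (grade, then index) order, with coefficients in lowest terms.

~R = \frac{1}{6} e_{1} + \frac{1}{2} e_{2} - \frac{2}{3} e_{3}, and R ~R = -\frac{13}{18}, so R^-1 = ~R / (-\frac{13}{18}).
R v = \frac{23}{36} - \frac{5}{12} e_{1} e_{2} + \frac{10}{9} e_{1} e_{3} + \frac{5}{3} e_{2} e_{3}
Answer: -\frac{19}{13} e_{1} - \frac{49}{26} e_{2} - \frac{32}{39} e_{3}


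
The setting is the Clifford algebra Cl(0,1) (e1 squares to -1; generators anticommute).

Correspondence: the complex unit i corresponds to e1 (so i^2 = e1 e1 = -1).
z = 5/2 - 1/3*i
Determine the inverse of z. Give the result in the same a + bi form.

In blades: z = 5/2 - 1/3*e1.
With qbar = 5/2 + 1/3*e1 (scalar fixed, mapped units negated), z qbar = 229/36 (the sum of squared coefficients), so z^-1 = qbar / (229/36) = 90/229 + 12/229*e1; translating back:
Answer: 90/229 + 12/229*i


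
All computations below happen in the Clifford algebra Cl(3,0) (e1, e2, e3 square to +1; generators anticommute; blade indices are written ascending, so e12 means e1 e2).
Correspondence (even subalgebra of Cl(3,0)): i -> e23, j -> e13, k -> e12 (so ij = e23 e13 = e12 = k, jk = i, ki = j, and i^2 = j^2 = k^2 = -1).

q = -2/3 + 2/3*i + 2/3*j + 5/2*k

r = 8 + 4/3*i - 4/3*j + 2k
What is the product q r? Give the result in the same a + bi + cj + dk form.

In blades: q = -2/3 + 5/2*e12 + 2/3*e13 + 2/3*e23, r = 8 + 2*e12 - 4/3*e13 + 4/3*e23.
Distribute q over r term by term (generator squares from the signature, products reordered to ascending indices): (-2/3)*r = -16/3 - 4/3*e12 + 8/9*e13 - 8/9*e23; (5/2*e12)*r = -5 + 20*e12 + 10/3*e13 + 10/3*e23; (2/3*e13)*r = 8/9 - 8/9*e12 + 16/3*e13 + 4/3*e23; (2/3*e23)*r = -8/9 - 8/9*e12 - 4/3*e13 + 16/3*e23.
Sum: -31/3 + 152/9*e12 + 74/9*e13 + 82/9*e23; translating back through the correspondence:
Answer: -31/3 + 82/9*i + 74/9*j + 152/9*k


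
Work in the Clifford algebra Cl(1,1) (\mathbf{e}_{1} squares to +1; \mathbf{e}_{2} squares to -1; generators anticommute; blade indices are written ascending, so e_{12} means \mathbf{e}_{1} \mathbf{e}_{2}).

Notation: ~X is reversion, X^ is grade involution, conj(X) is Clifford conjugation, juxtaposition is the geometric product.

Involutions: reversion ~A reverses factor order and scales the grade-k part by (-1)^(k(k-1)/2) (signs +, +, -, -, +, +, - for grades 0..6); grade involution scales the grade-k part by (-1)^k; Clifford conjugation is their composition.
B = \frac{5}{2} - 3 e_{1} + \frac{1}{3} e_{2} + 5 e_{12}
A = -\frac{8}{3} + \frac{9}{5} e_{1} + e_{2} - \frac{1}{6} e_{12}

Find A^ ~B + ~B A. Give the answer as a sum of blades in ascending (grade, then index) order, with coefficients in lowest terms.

first term: -\frac{1}{10} + \frac{77}{9} e_{1} + \frac{46}{9} e_{2} + \frac{559}{60} e_{12}
second term: -\frac{347}{30} + \frac{157}{9} e_{1} + \frac{100}{9} e_{2} + \frac{559}{60} e_{12}
Answer: -\frac{35}{3} + 26 e_{1} + \frac{146}{9} e_{2} + \frac{559}{30} e_{12}


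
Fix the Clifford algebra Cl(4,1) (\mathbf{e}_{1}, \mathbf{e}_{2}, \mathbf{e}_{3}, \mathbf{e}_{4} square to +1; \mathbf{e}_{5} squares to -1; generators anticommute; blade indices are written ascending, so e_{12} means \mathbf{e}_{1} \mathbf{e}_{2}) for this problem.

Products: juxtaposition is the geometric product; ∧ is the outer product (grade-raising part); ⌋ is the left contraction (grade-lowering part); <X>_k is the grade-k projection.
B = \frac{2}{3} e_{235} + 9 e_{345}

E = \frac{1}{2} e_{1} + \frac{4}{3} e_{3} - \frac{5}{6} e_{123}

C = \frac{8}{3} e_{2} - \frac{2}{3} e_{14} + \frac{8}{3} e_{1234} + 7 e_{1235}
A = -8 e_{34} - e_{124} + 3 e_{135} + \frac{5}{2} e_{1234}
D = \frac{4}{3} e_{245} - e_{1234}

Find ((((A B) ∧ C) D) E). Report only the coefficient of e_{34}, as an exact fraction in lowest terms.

step 1: 72 e_{5} + 2 e_{12} - 27 e_{14} - \frac{45}{2} e_{125} - \frac{5}{3} e_{145} + \frac{16}{3} e_{245} + 9 e_{1235} - \frac{2}{3} e_{1345}
step 2: -192 e_{25} + 72 e_{124} - 48 e_{145} - \frac{40}{9} e_{1245} + \frac{1744}{9} e_{12345}
step 3: -\frac{160}{27} e_{1} - 72 e_{3} + 256 e_{4} - \frac{1744}{9} e_{5} - 64 e_{12} - \frac{6976}{27} e_{13} - 96 e_{15} + \frac{40}{9} e_{35} - 48 e_{235} - 192 e_{1345}
step 4: -\frac{2672}{27} - \frac{27904}{81} e_{1} + \frac{20032}{81} e_{2} + \frac{2048}{27} e_{3} + \frac{1136}{27} e_{5} + 60 e_{12} + \frac{2276}{81} e_{13} - 128 e_{14} + \frac{1232}{9} e_{15} + \frac{400}{81} e_{23} + 64 e_{25} - \frac{1024}{3} e_{34} + \frac{6976}{27} e_{35} - \frac{256}{3} e_{123} + \frac{100}{27} e_{125} + \frac{1172}{9} e_{135} - 256 e_{145} - 80 e_{235} + 160 e_{245} + 96 e_{345} + \frac{640}{3} e_{1234} - \frac{3712}{27} e_{1235}
Answer: -\frac{1024}{3}


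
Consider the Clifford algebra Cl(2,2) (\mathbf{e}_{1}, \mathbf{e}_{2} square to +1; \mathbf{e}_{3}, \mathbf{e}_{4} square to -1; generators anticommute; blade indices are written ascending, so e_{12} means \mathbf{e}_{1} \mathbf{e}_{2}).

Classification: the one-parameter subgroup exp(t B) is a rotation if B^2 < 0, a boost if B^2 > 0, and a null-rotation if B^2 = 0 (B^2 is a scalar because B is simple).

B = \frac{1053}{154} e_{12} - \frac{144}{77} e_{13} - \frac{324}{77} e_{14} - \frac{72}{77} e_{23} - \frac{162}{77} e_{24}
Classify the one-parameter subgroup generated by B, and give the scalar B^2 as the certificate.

B^2 term by term: the squares give (\frac{1053}{154})^2*(e_{12})^2 + (-\frac{144}{77})^2*(e_{13})^2 + (-\frac{324}{77})^2*(e_{14})^2 + (-\frac{72}{77})^2*(e_{23})^2 + (-\frac{162}{77})^2*(e_{24})^2 = \frac{1108809}{23716}*(-1) + \frac{20736}{5929}*(+1) + \frac{104976}{5929}*(+1) + \frac{5184}{5929}*(+1) + \frac{26244}{5929}*(+1) = -\frac{81}{4} (each basis 2-blade squares to minus the product of its generators' squares); cross terms between blades sharing an index anticommute and cancel; the commuting (index-disjoint) pairs give grade-4 terms 2*c*c'*(blade product), which cancel blade by blade — e_{1234}: -\frac{46656}{5929} + \frac{46656}{5929} = 0 — confirming B is simple. So B^2 = -\frac{81}{4}.
Answer: rotation, certificate B^2 = -\frac{81}{4}. No conjugation can change B^2 = -\frac{81}{4}; the sign gives the class.


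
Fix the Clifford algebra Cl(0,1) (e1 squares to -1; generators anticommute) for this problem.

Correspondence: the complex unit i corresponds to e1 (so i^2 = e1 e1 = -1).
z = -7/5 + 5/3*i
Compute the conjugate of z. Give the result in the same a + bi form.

In blades: z = -7/5 + 5/3*e1.
Conjugation here is Clifford conjugation: the scalar is fixed and the grade-1 and grade-2 blades all flip sign, giving -7/5 - 5/3*e1; translating back:
Answer: -7/5 - 5/3*i


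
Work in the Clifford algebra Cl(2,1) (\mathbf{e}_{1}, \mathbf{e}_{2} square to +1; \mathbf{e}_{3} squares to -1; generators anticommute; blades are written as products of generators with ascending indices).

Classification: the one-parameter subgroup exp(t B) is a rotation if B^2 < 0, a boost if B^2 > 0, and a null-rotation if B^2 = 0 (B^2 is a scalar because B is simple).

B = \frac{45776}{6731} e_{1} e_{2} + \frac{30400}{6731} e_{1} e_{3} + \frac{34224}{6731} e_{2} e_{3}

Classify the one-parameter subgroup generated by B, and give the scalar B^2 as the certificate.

B^2 term by term: the squares give (\frac{45776}{6731})^2*(e_{1} e_{2})^2 + (\frac{30400}{6731})^2*(e_{1} e_{3})^2 + (\frac{34224}{6731})^2*(e_{2} e_{3})^2 = \frac{2095442176}{45306361}*(-1) + \frac{924160000}{45306361}*(+1) + \frac{1171282176}{45306361}*(+1) = 0 (each basis 2-blade squares to minus the product of its generators' squares); cross terms between blades sharing an index anticommute and cancel. So B^2 = 0.
Answer: null-rotation, certificate B^2 = 0. Check the certificate: B^2 = 0, and that sign is decisive whatever form B takes.


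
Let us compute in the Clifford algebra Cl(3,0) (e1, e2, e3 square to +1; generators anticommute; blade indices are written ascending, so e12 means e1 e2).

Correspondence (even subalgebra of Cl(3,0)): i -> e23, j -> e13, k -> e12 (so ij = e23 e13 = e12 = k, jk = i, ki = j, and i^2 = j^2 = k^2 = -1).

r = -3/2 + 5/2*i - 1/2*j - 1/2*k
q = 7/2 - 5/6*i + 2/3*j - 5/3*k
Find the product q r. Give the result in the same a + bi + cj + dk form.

In blades: q = 7/2 - 5/3*e12 + 2/3*e13 - 5/6*e23, r = -3/2 - 1/2*e12 - 1/2*e13 + 5/2*e23.
Distribute q over r term by term (generator squares from the signature, products reordered to ascending indices): (7/2)*r = -21/4 - 7/4*e12 - 7/4*e13 + 35/4*e23; (-5/3*e12)*r = -5/6 + 5/2*e12 - 25/6*e13 - 5/6*e23; (2/3*e13)*r = 1/3 - 5/3*e12 - e13 - 1/3*e23; (-5/6*e23)*r = 25/12 + 5/12*e12 - 5/12*e13 + 5/4*e23.
Sum: -11/3 - 1/2*e12 - 22/3*e13 + 53/6*e23; translating back through the correspondence:
Answer: -11/3 + 53/6*i - 22/3*j - 1/2*k


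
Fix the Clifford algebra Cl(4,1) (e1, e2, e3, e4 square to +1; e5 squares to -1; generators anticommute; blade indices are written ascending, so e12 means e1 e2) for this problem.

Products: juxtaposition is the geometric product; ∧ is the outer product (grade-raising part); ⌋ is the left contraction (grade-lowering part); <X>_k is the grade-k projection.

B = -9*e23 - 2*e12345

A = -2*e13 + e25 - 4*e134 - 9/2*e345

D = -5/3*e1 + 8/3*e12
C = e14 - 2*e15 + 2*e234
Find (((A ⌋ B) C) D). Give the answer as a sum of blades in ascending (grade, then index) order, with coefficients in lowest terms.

step 1: 9*e12 - 8*e25 - 2*e134 + 4*e245
step 2: -2*e3 - 12*e12 - 9*e24 + 18*e25 - 8*e35 - 8*e124 + 4*e125 + 18*e134 + 20*e345 + 8*e1245
step 3: 32 - 20*e2 + 64/3*e4 - 32/3*e5 - 10/3*e13 + 24*e14 - 48*e15 + 40/3*e24 - 20/3*e25 - 30*e34 - 64/3*e45 - 16/3*e123 + 15*e124 - 30*e125 + 40/3*e135 + 48*e234 + 40/3*e245 - 64/3*e1235 + 100/3*e1345 + 160/3*e12345
Answer: 32 - 20*e2 + 64/3*e4 - 32/3*e5 - 10/3*e13 + 24*e14 - 48*e15 + 40/3*e24 - 20/3*e25 - 30*e34 - 64/3*e45 - 16/3*e123 + 15*e124 - 30*e125 + 40/3*e135 + 48*e234 + 40/3*e245 - 64/3*e1235 + 100/3*e1345 + 160/3*e12345


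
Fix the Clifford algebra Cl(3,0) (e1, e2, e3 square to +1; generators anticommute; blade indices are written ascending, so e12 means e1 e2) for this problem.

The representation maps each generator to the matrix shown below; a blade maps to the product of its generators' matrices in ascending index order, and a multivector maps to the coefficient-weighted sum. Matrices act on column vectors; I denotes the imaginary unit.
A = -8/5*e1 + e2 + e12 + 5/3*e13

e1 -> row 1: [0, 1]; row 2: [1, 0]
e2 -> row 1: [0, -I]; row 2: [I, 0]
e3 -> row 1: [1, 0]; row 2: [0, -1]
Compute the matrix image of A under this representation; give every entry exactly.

Bivector images (products of the table entries): rho(e12) = rho(e1)rho(e2) = row 1: [I, 0]; row 2: [0, -I]; rho(e13) = rho(e1)rho(e3) = row 1: [0, -1]; row 2: [1, 0].
M = (-8/5)*rho(e1) + (1)*rho(e2) + (1)*rho(e12) + (5/3)*rho(e13), summed entrywise:
Answer: row 1: [I, -49/15 - I]; row 2: [1/15 + I, -I]


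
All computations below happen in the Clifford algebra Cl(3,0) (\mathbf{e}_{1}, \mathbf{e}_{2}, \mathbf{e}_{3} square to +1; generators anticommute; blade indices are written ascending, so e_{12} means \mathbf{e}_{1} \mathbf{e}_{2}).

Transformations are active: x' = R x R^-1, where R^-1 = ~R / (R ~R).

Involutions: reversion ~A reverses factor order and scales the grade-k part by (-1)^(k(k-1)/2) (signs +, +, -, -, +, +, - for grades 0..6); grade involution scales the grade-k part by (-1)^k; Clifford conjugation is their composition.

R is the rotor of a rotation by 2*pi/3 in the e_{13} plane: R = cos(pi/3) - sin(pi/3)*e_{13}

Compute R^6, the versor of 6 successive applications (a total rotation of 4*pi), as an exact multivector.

The rotor phase is half the rotation angle and phases add under composition, so 6 steps in the e_{13} plane accumulate phase 6*(pi/3) = 2 \pi: R^6 = cos(2 \pi) - sin(2 \pi)*e_{13}.
cos(2 \pi) = 1 and sin(2 \pi) = 0, so R^6 = 1. The total rotation 4*pi is 2 full turns, so every vector returns to itself, yet the rotor is +1, back on the identity sheet (an even number of 2*pi turns).
Answer: 1


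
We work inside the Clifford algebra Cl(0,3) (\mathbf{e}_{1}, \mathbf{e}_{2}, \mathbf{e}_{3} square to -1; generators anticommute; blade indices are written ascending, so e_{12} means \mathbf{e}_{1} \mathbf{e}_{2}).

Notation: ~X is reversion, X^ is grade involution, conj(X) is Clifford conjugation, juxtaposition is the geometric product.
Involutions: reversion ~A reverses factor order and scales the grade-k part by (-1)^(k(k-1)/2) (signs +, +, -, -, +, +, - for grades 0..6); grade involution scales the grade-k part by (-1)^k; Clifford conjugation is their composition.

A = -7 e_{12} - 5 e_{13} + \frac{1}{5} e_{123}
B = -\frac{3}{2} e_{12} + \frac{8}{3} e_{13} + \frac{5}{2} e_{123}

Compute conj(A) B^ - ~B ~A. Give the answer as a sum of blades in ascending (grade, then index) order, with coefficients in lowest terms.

first term: -\frac{10}{3} - \frac{359}{30} e_{2} + \frac{89}{5} e_{3} + \frac{157}{6} e_{23}
second term: \frac{10}{3} - \frac{359}{30} e_{2} + \frac{89}{5} e_{3} + \frac{157}{6} e_{23}
Answer: -\frac{20}{3}


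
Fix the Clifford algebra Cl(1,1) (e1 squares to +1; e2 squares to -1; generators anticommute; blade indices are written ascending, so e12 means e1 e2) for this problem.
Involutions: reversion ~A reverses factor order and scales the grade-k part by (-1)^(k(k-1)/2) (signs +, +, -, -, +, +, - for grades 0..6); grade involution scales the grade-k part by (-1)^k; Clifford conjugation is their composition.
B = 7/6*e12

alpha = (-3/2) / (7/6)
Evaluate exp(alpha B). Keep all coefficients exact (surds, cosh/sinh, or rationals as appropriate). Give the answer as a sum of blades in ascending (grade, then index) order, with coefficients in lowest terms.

B^2 = (7/6)^2*(e12)^2 = 49/36*(+1) = 49/36 (a basis 2-blade squares to minus the product of its generators' squares).
B^2 = 49/36 — the series telescopes hyperbolically here: l = 7/6, alpha*l = -3/2, so exp(alpha B) = cosh(-3/2) + (sinh(-3/2)/(7/6))*B = cosh(3/2) + (-6*sinh(3/2)/7)*B.
Answer: cosh(3/2) - sinh(3/2)*e12


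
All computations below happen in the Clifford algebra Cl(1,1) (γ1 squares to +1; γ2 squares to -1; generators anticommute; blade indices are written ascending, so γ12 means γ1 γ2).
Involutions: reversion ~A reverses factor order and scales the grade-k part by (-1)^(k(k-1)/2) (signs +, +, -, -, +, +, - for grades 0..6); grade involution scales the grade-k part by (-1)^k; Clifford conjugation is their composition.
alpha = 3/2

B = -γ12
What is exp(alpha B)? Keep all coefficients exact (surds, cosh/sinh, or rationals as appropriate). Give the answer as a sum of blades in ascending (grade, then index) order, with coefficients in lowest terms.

B^2 = (-1)^2*(γ12)^2 = 1*(+1) = 1 (a basis 2-blade squares to minus the product of its generators' squares).
B^2 = 1 — the positive square puts this in the hyperbolic regime; l = 1, alpha*l = 3/2, so exp(alpha B) = cosh(3/2) + (sinh(3/2)/1)*B = cosh(3/2) + (sinh(3/2))*B.
Answer: cosh(3/2) - sinh(3/2)*γ12


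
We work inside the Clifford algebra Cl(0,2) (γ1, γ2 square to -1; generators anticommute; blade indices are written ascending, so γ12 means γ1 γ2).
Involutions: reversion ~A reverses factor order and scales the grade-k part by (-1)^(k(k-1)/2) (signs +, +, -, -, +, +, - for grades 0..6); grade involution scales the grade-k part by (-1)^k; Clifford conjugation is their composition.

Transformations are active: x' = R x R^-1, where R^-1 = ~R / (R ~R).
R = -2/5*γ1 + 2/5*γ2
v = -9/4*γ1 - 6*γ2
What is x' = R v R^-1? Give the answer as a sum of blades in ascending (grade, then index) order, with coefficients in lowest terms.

~R = -2/5*γ1 + 2/5*γ2, and R ~R = -8/25, so R^-1 = ~R / (-8/25).
R v = 3/2 + 33/10*γ12
Answer: 6*γ1 + 9/4*γ2


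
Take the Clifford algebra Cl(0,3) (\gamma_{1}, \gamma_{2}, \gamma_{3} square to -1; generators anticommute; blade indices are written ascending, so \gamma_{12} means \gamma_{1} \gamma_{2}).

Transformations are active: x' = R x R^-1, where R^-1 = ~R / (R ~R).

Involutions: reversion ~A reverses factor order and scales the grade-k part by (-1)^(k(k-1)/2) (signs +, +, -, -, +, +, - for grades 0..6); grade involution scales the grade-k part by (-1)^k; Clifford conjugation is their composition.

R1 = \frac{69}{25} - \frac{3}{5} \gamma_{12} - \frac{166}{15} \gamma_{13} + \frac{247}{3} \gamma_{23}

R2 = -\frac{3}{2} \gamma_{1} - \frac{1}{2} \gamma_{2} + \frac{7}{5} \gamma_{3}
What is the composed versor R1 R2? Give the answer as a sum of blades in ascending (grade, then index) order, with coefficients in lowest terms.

Distribute over the terms of R2 (each basis-blade product reordered to ascending indices, repeated generators contracted through their squares):
R1 (-\frac{3}{2} \gamma_{1}) = -\frac{207}{50} \gamma_{1} + \frac{9}{10} \gamma_{2} + \frac{83}{5} \gamma_{3} - \frac{247}{2} \gamma_{123}
R1 (-\frac{1}{2} \gamma_{2}) = -\frac{3}{10} \gamma_{1} - \frac{69}{50} \gamma_{2} - \frac{247}{6} \gamma_{3} - \frac{83}{15} \gamma_{123}
R1 (\frac{7}{5} \gamma_{3}) = \frac{1162}{75} \gamma_{1} - \frac{1729}{15} \gamma_{2} + \frac{483}{125} \gamma_{3} - \frac{21}{25} \gamma_{123}
Summing the partial products and collecting blades:
Answer: \frac{829}{75} \gamma_{1} - \frac{8681}{75} \gamma_{2} - \frac{15527}{750} \gamma_{3} - \frac{19481}{150} \gamma_{123}


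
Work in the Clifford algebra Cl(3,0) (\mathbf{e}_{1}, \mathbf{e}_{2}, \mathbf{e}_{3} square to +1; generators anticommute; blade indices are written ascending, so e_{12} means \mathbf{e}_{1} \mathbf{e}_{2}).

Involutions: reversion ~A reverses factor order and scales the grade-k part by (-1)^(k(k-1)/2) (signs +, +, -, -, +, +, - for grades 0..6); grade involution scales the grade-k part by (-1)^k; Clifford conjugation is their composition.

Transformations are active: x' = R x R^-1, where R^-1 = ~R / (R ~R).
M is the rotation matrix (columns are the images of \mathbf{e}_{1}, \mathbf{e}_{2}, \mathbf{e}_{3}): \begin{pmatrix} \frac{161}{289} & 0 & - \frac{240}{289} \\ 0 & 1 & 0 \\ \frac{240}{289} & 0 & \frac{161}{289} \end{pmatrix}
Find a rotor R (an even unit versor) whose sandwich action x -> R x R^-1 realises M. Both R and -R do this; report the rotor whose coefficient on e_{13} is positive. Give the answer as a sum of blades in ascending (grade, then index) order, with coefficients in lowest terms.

Method: write R = a + b12*e_{12} + b13*e_{13} + b23*e_{23} with a^2 + b12^2 + b13^2 + b23^2 = 1 (so R^-1 = ~R). Expanding the columns R e_j ~R gives tr M = 4a^2 - 1 and, from the antisymmetric part, M21 - M12 = -4a*b12, M13 - M31 = 4a*b13, M32 - M23 = -4a*b23.
Here tr M = \frac{611}{289}, so a^2 = (1 + tr M)/4 = \frac{225}{289} and a = ±\frac{15}{17}. Taking a = \frac{15}{17}: M21 - M12 = 0, M13 - M31 = -\frac{480}{289}, M32 - M23 = 0, giving b12 = 0, b13 = -\frac{8}{17}, b23 = 0, i.e. R = \frac{15}{17} - \frac{8}{17} e_{13}.
Its e_{13} coefficient is negative, so report the other preimage -R.
Answer: -\frac{15}{17} + \frac{8}{17} e_{13}. Sheet selection: the two-to-one cover makes ±R indistinguishable at the matrix level (trace \frac{611}{289}), so uniqueness comes from the required sign on e_{13}.


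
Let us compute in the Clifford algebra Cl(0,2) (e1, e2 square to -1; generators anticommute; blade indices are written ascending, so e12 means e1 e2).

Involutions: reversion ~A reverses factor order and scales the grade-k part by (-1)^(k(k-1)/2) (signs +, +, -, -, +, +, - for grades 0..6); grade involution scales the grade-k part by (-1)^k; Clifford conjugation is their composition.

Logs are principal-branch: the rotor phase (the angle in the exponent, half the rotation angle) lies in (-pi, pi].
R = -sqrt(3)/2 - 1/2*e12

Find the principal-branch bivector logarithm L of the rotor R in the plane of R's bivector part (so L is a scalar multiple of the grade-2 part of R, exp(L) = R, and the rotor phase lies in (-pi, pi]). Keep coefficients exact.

The scalar part of R is -sqrt(3)/2, so the principal-branch rotor phase is pinned; divide the bivector part by its sine to get the unit plane — L is the phase times that plane.
Concretely: cos(phase) = -sqrt(3)/2 gives phase = ±5*pi/6, and since phase/sin(phase) is even the sign is immaterial: L = (phase/sin(phase)) * <R>_2 = (5*pi/3) * <R>_2.
Answer: -5*pi/6*e12


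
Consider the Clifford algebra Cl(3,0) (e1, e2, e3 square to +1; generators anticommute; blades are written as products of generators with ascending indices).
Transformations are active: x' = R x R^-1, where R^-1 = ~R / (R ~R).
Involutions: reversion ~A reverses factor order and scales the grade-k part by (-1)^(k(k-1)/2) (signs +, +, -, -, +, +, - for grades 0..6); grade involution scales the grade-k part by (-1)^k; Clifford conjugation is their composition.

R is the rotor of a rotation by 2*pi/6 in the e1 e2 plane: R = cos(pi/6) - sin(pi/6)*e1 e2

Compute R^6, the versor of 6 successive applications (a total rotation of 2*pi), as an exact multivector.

Rotor phase runs at HALF the rotation angle; powers of one rotor simply add phase, so after 6 steps in e1 e2 the phase is 6*pi/6 = pi and R^6 = cos(pi) - sin(pi)*e1 e2.
cos(pi) = -1 and sin(pi) = 0, so R^6 = -1. The total rotation 2*pi is 1 full turn, so every vector returns to itself, yet the rotor is -1, on the OTHER sheet of the double cover (an odd number of 2*pi turns).
Answer: -1


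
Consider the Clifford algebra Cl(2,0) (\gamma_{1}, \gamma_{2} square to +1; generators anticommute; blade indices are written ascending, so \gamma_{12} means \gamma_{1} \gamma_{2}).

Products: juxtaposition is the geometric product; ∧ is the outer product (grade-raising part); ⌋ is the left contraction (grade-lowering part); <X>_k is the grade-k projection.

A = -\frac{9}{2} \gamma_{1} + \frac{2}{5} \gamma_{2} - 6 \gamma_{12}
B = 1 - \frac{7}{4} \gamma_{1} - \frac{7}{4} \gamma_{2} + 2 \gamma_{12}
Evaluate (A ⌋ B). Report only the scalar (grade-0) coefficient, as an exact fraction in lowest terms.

step 1: \frac{767}{40} - \frac{4}{5} \gamma_{1} - 9 \gamma_{2}
Answer: \frac{767}{40}


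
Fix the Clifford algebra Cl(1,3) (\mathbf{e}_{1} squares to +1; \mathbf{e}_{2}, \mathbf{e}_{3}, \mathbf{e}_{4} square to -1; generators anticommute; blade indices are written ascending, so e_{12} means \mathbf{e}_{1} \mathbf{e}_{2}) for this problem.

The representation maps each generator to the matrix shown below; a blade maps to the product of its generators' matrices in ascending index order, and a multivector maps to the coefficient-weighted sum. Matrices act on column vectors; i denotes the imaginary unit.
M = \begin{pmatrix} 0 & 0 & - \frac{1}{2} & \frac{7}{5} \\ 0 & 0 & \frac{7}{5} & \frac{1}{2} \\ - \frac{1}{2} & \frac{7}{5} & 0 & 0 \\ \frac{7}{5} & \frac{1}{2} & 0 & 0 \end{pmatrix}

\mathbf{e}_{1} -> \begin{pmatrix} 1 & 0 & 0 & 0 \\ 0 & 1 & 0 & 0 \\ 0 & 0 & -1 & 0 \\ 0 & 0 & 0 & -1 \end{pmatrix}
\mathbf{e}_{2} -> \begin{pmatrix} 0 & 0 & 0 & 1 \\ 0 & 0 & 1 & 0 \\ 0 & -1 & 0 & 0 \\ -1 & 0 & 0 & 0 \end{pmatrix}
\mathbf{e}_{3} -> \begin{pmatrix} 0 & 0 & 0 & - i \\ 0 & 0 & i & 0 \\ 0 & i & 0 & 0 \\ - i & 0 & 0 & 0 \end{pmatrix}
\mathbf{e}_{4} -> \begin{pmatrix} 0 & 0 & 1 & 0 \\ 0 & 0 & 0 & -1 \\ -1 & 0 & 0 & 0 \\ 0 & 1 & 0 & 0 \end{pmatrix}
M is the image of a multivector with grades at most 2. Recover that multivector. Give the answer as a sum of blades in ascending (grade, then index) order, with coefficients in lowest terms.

Method: the blade images are trace-orthogonal — tr(rho(e_A) rho(e_B)^-1) = 4 if A = B and 0 otherwise — and rho(e_A)^-1 = (e_A)^2 * rho(e_A) with (e_A)^2 = +1 or -1, so the coefficient of e_A in the preimage is (e_A)^2 * tr(M rho(e_A))/4.
Nonzero projections over blades of grade <= 2: e_{12}: (e_{12})^2 = +1, tr(M rho(e_{12})) = \frac{28}{5}, coefficient \frac{7}{5}; e_{14}: (e_{14})^2 = +1, tr(M rho(e_{14})) = -2, coefficient -\frac{1}{2}. Every other blade of grade <= 2 projects to 0.
Answer: \frac{7}{5} e_{12} - \frac{1}{2} e_{14}


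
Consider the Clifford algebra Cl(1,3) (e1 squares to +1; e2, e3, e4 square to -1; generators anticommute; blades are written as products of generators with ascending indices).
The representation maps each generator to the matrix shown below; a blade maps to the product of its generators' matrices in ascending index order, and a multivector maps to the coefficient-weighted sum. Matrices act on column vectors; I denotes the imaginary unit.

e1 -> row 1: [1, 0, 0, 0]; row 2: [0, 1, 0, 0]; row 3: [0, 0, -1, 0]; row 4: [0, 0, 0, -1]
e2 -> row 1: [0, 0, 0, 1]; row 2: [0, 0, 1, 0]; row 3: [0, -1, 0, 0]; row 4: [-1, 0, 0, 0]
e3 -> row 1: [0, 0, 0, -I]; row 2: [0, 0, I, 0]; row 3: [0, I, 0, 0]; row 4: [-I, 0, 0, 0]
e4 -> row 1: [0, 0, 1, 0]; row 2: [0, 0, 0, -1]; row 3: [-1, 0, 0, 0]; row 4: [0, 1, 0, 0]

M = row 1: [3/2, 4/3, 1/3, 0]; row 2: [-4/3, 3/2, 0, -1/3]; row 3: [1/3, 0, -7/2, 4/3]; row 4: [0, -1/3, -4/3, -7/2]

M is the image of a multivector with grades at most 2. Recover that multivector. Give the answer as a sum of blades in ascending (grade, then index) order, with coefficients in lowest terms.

Method: the blade images are trace-orthogonal — tr(rho(e_A) rho(e_B)^-1) = 4 if A = B and 0 otherwise — and rho(e_A)^-1 = (e_A)^2 * rho(e_A) with (e_A)^2 = +1 or -1, so the coefficient of e_A in the preimage is (e_A)^2 * tr(M rho(e_A))/4.
Nonzero projections over blades of grade <= 2: 1: (1)^2 = +1, tr(M 1) = -4, coefficient -1; e1: (e1)^2 = +1, tr(M rho(e1)) = 10, coefficient 5/2; e1 e4: (e1 e4)^2 = +1, tr(M rho(e1 e4)) = 4/3, coefficient 1/3; e2 e4: (e2 e4)^2 = -1, tr(M rho(e2 e4)) = -16/3, coefficient 4/3. Every other blade of grade <= 2 projects to 0.
Answer: -1 + 5/2*e1 + 1/3*e1 e4 + 4/3*e2 e4


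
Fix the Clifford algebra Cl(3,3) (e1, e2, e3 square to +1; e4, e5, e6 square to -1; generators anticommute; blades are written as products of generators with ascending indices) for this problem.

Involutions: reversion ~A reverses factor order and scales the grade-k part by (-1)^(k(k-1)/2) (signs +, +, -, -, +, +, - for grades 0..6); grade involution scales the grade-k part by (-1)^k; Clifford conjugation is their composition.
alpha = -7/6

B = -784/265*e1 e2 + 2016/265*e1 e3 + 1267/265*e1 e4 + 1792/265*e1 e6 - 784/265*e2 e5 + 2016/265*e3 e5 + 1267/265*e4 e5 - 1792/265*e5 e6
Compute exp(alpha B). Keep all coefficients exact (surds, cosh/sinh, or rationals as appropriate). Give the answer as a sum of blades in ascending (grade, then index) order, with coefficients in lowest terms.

B^2 term by term: the squares give (-784/265)^2*(e1 e2)^2 + (2016/265)^2*(e1 e3)^2 + (1267/265)^2*(e1 e4)^2 + (1792/265)^2*(e1 e6)^2 + (-784/265)^2*(e2 e5)^2 + (2016/265)^2*(e3 e5)^2 + (1267/265)^2*(e4 e5)^2 + (-1792/265)^2*(e5 e6)^2 = 614656/70225*(-1) + 4064256/70225*(-1) + 1605289/70225*(+1) + 3211264/70225*(+1) + 614656/70225*(+1) + 4064256/70225*(+1) + 1605289/70225*(-1) + 3211264/70225*(-1) = 0 (each basis 2-blade squares to minus the product of its generators' squares); cross terms between blades sharing an index anticommute and cancel; the commuting (index-disjoint) pairs give grade-4 terms 2*c*c'*(blade product), which cancel blade by blade — e1 e2 e3 e5: -3161088/70225 + 3161088/70225 = 0; e1 e2 e4 e5: -1986656/70225 + 1986656/70225 = 0; e1 e2 e5 e6: 2809856/70225 - 2809856/70225 = 0; e1 e3 e4 e5: 5108544/70225 - 5108544/70225 = 0; e1 e3 e5 e6: -7225344/70225 + 7225344/70225 = 0; e1 e4 e5 e6: -4540928/70225 + 4540928/70225 = 0 — confirming B is simple. So B^2 = 0.
B^2 = 0, so the series truncates immediately: exp(alpha B) = 1 + alpha B (parabolic case).
Answer: 1 + 2744/795*e1 e2 - 2352/265*e1 e3 - 8869/1590*e1 e4 - 6272/795*e1 e6 + 2744/795*e2 e5 - 2352/265*e3 e5 - 8869/1590*e4 e5 + 6272/795*e5 e6


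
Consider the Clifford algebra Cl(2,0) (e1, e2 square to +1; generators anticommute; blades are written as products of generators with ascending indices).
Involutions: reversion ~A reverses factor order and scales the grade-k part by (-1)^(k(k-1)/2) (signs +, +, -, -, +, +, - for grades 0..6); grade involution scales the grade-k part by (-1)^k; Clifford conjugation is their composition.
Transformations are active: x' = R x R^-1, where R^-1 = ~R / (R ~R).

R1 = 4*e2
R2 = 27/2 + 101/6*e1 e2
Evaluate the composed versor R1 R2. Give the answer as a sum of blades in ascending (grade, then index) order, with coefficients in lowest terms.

Distribute over the terms of R1 (each basis-blade product reordered to ascending indices, repeated generators contracted through their squares):
(4*e2) R2 = -202/3*e1 + 54*e2
Answer: -202/3*e1 + 54*e2


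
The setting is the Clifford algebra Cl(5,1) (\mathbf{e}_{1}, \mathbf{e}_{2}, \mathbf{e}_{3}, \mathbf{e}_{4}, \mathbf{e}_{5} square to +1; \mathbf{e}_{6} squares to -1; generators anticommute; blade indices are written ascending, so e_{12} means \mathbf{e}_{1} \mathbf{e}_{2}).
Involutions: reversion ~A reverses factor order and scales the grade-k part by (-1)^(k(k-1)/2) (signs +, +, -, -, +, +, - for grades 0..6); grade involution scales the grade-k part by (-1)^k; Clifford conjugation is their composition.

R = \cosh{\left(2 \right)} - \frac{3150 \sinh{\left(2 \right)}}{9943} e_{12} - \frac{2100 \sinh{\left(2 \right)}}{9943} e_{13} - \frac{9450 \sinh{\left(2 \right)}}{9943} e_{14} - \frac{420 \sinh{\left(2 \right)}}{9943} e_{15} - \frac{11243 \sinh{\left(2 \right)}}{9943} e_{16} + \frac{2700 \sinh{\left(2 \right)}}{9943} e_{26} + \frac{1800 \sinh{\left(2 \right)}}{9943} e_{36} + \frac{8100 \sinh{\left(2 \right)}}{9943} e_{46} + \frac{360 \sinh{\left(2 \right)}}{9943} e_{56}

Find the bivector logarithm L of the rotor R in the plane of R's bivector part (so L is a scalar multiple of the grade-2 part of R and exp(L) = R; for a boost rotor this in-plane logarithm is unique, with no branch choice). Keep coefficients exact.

The scalar part of R is \cosh{\left(2 \right)}, which determines |rapidity| via cosh; the sign lives in the bivector part, and pairing them (bivector part over sinh of the rapidity = the plane) gives the unique in-plane L = rapidity * plane.
Concretely: cosh(rapidity) = \cosh{\left(2 \right)} gives rapidity = ±2, and since rapidity/sinh(rapidity) is even the sign is immaterial: L = (rapidity/sinh(rapidity)) * <R>_2 = (\frac{2}{\sinh{\left(2 \right)}}) * <R>_2.
Answer: - \frac{6300}{9943} e_{12} - \frac{4200}{9943} e_{13} - \frac{18900}{9943} e_{14} - \frac{840}{9943} e_{15} - \frac{22486}{9943} e_{16} + \frac{5400}{9943} e_{26} + \frac{3600}{9943} e_{36} + \frac{16200}{9943} e_{46} + \frac{720}{9943} e_{56}


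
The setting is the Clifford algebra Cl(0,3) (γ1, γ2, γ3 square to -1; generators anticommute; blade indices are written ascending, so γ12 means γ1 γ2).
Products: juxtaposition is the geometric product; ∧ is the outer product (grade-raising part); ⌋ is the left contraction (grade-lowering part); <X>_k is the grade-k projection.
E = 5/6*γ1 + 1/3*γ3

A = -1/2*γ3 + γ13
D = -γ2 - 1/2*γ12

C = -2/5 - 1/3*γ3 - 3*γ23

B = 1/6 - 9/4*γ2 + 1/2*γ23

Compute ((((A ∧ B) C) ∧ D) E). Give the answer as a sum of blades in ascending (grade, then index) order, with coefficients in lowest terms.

step 1: -1/12*γ3 + 1/6*γ13 - 9/8*γ23 + 9/4*γ123
step 2: -245/72 + 245/36*γ1 - 1/8*γ2 + 1/30*γ3 + 1/4*γ12 - 1/15*γ13 + 9/20*γ23 - 9/10*γ123
step 3: 245/72*γ2 - 245/48*γ12 + 1/30*γ23 - 1/12*γ123
step 4: -2047/480*γ2 - 1213/432*γ12 + 65/54*γ23 - 241/144*γ123
Answer: -2047/480*γ2 - 1213/432*γ12 + 65/54*γ23 - 241/144*γ123


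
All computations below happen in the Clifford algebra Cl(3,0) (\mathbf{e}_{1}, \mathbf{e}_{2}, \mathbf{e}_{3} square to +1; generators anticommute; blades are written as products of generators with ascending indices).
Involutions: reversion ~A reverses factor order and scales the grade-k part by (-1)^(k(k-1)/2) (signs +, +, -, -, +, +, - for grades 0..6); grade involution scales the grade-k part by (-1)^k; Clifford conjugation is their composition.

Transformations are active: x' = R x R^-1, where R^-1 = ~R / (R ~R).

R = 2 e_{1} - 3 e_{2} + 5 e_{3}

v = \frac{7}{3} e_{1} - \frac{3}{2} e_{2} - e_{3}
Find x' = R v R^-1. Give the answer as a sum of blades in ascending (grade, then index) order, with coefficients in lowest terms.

~R = 2 e_{1} - 3 e_{2} + 5 e_{3}, and R ~R = 38, so R^-1 = ~R / (38).
R v = \frac{25}{6} + 4 e_{1} e_{2} - \frac{41}{3} e_{1} e_{3} + \frac{21}{2} e_{2} e_{3}
Answer: -\frac{36}{19} e_{1} + \frac{16}{19} e_{2} + \frac{239}{114} e_{3}


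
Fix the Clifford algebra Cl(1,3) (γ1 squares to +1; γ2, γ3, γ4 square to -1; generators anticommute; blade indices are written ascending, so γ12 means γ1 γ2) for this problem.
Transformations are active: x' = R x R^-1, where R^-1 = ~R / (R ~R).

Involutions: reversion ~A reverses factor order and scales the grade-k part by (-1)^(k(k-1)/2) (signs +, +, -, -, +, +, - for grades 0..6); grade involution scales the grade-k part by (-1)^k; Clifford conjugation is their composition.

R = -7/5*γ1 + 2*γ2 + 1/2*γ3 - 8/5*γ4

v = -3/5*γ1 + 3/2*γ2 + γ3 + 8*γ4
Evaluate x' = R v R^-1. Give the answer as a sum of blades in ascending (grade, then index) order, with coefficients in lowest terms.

~R = -7/5*γ1 + 2*γ2 + 1/2*γ3 - 8/5*γ4, and R ~R = -97/20, so R^-1 = ~R / (-97/20).
R v = 507/50 - 9/10*γ12 - 11/10*γ13 - 304/25*γ14 + 5/4*γ23 + 92/5*γ24 + 28/5*γ34
Answer: 15651/2425*γ1 - 9567/970*γ2 - 1499/485*γ3 - 3176/2425*γ4


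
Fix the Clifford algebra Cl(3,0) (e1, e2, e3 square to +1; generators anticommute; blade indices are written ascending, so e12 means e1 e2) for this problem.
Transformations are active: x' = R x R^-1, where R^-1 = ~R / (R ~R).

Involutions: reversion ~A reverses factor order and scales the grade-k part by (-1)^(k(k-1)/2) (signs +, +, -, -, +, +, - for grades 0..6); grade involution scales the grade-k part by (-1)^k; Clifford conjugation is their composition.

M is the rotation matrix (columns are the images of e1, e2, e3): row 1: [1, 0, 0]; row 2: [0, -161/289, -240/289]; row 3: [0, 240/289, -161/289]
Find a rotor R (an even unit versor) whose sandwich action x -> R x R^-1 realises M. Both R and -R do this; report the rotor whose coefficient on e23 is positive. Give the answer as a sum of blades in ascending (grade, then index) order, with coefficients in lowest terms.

Method: write R = a + b12*e12 + b13*e13 + b23*e23 with a^2 + b12^2 + b13^2 + b23^2 = 1 (so R^-1 = ~R). Expanding the columns R e_j ~R gives tr M = 4a^2 - 1 and, from the antisymmetric part, M21 - M12 = -4a*b12, M13 - M31 = 4a*b13, M32 - M23 = -4a*b23.
Here tr M = -33/289, so a^2 = (1 + tr M)/4 = 64/289 and a = ±8/17. Taking a = 8/17: M21 - M12 = 0, M13 - M31 = 0, M32 - M23 = 480/289, giving b12 = 0, b13 = 0, b23 = -15/17, i.e. R = 8/17 - 15/17*e23.
Its e23 coefficient is negative, so report the other preimage -R.
Answer: -8/17 + 15/17*e23. Why the constraint matters: R and -R act identically through the sandwich — M has trace -33/289 either way — so only the sign condition on e23 picks one of the two preimages.


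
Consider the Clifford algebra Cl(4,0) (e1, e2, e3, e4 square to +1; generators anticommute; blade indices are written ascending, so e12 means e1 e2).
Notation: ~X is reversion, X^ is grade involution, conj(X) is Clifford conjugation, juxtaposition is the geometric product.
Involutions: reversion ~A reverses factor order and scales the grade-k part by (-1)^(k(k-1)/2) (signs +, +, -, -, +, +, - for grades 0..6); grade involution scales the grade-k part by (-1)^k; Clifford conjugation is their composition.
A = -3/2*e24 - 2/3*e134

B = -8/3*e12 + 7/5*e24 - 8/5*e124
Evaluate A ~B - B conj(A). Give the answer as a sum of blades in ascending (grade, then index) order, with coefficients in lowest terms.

first term: -21/10 + 12/5*e1 + 4*e14 - 16/15*e23 + 14/15*e123 - 16/9*e234
second term: -21/10 + 12/5*e1 - 4*e14 - 16/15*e23 + 14/15*e123 - 16/9*e234
Answer: 8*e14


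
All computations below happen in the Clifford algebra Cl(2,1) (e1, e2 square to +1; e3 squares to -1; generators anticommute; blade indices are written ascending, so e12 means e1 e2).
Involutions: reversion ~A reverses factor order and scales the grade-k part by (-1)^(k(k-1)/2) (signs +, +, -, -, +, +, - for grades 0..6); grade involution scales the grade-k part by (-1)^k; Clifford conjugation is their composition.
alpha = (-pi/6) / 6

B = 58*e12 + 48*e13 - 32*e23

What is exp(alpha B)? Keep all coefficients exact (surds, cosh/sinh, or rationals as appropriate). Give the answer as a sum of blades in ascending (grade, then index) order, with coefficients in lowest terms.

B^2 term by term: the squares give (58)^2*(e12)^2 + (48)^2*(e13)^2 + (-32)^2*(e23)^2 = 3364*(-1) + 2304*(+1) + 1024*(+1) = -36 (each basis 2-blade squares to minus the product of its generators' squares); cross terms between blades sharing an index anticommute and cancel. So B^2 = -36.
B^2 = -36 — circular case — the even/odd split gives cos and sin: l = 6, alpha*l = -pi/6, so exp(alpha B) = cos(-pi/6) + (sin(-pi/6)/6)*B = sqrt(3)/2 + (-1/12)*B.
Answer: sqrt(3)/2 - 29/6*e12 - 4*e13 + 8/3*e23


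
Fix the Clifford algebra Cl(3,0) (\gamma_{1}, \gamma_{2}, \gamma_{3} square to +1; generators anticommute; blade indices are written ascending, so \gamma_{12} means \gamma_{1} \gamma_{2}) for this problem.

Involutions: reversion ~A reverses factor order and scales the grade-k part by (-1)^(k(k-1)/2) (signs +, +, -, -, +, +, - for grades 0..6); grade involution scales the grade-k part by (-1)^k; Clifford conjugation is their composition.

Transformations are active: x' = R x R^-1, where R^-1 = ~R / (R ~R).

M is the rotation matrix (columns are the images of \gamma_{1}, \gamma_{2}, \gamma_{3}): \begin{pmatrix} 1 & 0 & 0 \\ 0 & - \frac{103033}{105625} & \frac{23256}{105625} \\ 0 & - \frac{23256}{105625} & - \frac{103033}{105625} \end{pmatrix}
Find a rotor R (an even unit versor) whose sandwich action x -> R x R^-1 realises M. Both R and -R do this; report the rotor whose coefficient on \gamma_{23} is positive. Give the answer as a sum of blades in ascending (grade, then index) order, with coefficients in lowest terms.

Method: write R = a + b12*\gamma_{12} + b13*\gamma_{13} + b23*\gamma_{23} with a^2 + b12^2 + b13^2 + b23^2 = 1 (so R^-1 = ~R). Expanding the columns R e_j ~R gives tr M = 4a^2 - 1 and, from the antisymmetric part, M21 - M12 = -4a*b12, M13 - M31 = 4a*b13, M32 - M23 = -4a*b23.
Here tr M = -\frac{100441}{105625}, so a^2 = (1 + tr M)/4 = \frac{1296}{105625} and a = ±\frac{36}{325}. Taking a = \frac{36}{325}: M21 - M12 = 0, M13 - M31 = 0, M32 - M23 = -\frac{46512}{105625}, giving b12 = 0, b13 = 0, b23 = \frac{323}{325}, i.e. R = \frac{36}{325} + \frac{323}{325} \gamma_{23}.
Its \gamma_{23} coefficient is already positive.
Answer: \frac{36}{325} + \frac{323}{325} \gamma_{23}. Key observation: the double cover Spin(3) -> SO(3) sends R and -R to the same matrix (trace -\frac{100441}{105625} here), so the stated sign of the \gamma_{23} coefficient is what selects one sheet.


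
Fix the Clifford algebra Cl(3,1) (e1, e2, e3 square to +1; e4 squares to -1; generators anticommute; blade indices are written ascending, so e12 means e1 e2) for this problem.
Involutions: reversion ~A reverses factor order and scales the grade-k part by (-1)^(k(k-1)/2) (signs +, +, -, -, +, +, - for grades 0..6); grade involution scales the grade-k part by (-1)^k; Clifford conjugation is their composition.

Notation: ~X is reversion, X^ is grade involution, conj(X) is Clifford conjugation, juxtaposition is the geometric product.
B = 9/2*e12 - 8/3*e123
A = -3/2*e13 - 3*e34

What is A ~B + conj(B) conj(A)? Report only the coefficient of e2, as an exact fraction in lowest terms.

first term: -4*e2 + 27/4*e23 + 8*e124 + 27/2*e1234
second term: -4*e2 + 27/4*e23 - 8*e124 - 27/2*e1234
Answer: -8


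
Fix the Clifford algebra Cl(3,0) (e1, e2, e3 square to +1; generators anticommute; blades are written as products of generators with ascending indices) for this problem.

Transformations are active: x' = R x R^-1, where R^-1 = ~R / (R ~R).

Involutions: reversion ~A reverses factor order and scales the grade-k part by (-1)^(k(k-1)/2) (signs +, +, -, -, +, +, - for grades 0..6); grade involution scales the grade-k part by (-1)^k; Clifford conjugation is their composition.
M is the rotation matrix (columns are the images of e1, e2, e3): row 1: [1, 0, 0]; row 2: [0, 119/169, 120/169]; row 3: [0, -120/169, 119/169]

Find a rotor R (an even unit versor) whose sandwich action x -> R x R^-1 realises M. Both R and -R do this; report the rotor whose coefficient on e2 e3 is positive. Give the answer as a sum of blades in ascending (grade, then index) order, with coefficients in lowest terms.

Method: write R = a + b12*e1 e2 + b13*e1 e3 + b23*e2 e3 with a^2 + b12^2 + b13^2 + b23^2 = 1 (so R^-1 = ~R). Expanding the columns R e_j ~R gives tr M = 4a^2 - 1 and, from the antisymmetric part, M21 - M12 = -4a*b12, M13 - M31 = 4a*b13, M32 - M23 = -4a*b23.
Here tr M = 407/169, so a^2 = (1 + tr M)/4 = 144/169 and a = ±12/13. Taking a = 12/13: M21 - M12 = 0, M13 - M31 = 0, M32 - M23 = -240/169, giving b12 = 0, b13 = 0, b23 = 5/13, i.e. R = 12/13 + 5/13*e2 e3.
Its e2 e3 coefficient is already positive.
Answer: 12/13 + 5/13*e2 e3. Note: both R and -R realise this M (trace 407/169); the covering map identifies them, and the e2 e3-coefficient sign is the tie-breaker.
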